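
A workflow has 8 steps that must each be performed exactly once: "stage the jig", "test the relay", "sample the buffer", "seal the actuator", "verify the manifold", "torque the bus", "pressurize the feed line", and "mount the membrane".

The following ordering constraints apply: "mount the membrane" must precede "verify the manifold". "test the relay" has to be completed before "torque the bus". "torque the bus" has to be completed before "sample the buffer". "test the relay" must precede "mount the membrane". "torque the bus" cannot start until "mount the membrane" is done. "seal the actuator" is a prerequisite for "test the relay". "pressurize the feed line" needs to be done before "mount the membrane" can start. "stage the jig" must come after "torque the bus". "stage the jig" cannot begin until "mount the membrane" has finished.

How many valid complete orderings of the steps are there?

The steps with no prerequisites are "seal the actuator", "pressurize the feed line"; any of them can be placed first.
Systematically extending each partial ordering one step at a time and counting, there are 24 complete orderings.

24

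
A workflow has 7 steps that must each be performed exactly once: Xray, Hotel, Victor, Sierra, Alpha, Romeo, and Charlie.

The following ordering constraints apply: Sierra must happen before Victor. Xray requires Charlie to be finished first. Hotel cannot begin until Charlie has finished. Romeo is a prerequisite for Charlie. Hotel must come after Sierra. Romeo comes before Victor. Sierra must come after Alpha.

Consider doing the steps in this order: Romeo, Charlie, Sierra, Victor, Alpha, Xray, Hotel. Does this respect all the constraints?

The sequence places Sierra ahead of Alpha.
That contradicts the constraint that Alpha must precede Sierra.

No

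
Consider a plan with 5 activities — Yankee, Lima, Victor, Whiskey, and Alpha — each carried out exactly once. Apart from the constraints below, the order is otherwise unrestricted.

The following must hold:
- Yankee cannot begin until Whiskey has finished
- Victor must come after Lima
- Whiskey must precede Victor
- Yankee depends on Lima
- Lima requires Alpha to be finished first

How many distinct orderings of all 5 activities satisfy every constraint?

2 activities have no prerequisites (Whiskey, Alpha), so any of them could come first.
Enumerating by repeatedly choosing an available activity (one whose prerequisites are all placed) gives 6 distinct complete orderings.

6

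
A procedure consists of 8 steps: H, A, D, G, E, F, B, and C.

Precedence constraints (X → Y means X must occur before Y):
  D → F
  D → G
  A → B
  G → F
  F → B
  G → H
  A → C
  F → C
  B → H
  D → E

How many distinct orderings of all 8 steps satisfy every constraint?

The steps with no prerequisites are A, D; any of them can be placed first.
Systematically extending each partial ordering one step at a time and counting, there are 81 complete orderings.

81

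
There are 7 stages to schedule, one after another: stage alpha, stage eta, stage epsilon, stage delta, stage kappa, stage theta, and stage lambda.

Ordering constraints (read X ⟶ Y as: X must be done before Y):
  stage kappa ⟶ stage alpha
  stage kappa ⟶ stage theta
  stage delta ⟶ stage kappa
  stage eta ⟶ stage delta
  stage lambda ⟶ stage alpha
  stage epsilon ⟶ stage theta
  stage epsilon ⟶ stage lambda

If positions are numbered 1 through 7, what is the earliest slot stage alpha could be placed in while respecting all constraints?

6

The stages that are forced before stage alpha, directly or transitively, are stage eta, stage epsilon, stage delta, stage kappa, stage lambda. That's 5 stages.
So at minimum 5 stages come before stage alpha, putting stage alpha no earlier than position 6. That position is achievable by scheduling exactly those predecessors first.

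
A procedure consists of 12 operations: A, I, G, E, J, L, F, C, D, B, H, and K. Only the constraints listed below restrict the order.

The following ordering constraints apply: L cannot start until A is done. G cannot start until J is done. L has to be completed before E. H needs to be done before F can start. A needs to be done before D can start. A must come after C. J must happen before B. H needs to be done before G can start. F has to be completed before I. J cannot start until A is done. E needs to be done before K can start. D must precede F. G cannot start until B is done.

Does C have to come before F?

Yes

Tracing the constraints gives a chain: C → A → D → F.
That forces C before F in every valid schedule.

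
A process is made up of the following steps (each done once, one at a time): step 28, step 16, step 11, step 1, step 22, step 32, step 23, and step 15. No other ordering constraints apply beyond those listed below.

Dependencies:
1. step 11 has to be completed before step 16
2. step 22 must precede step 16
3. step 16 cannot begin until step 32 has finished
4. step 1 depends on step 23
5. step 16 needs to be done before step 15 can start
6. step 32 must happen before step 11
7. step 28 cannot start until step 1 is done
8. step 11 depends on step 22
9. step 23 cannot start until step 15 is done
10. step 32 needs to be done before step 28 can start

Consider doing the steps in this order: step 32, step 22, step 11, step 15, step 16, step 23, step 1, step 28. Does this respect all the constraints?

No

In the proposed order, step 15 appears before step 16.
Since step 16 is required before step 15, the ordering is invalid.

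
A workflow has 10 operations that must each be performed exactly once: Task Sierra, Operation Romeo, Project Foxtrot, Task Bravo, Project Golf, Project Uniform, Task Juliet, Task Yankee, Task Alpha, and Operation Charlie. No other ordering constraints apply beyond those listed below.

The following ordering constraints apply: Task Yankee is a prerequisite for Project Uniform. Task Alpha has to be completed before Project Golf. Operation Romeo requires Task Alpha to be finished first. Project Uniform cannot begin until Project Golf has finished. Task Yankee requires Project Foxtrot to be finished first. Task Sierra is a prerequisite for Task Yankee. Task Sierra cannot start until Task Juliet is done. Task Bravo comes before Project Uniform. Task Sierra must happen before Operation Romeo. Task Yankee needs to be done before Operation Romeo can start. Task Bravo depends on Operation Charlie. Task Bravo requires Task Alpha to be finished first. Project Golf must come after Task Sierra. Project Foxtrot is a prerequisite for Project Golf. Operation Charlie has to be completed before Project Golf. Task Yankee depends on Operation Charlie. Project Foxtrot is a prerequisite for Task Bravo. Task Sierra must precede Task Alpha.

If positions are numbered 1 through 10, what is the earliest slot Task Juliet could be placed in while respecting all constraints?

Nothing is required before Task Juliet; it can be the very first operation.

1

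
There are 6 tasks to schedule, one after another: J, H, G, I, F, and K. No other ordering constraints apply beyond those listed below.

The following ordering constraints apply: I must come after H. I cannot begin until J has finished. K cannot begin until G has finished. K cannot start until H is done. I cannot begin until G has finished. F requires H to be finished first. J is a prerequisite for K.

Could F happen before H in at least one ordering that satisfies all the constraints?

No

There is a dependency chain H → F, so F always comes after H.
Hence F can never be scheduled before H.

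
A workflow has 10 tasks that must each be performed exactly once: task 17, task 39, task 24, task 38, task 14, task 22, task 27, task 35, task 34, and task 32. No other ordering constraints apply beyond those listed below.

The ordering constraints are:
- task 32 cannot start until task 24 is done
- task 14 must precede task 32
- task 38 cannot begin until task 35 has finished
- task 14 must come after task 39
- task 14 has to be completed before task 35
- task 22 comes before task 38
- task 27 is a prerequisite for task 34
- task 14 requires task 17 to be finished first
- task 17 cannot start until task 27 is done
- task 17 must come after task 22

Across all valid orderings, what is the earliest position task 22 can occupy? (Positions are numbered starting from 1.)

Nothing is required before task 22; it can be the very first task.

1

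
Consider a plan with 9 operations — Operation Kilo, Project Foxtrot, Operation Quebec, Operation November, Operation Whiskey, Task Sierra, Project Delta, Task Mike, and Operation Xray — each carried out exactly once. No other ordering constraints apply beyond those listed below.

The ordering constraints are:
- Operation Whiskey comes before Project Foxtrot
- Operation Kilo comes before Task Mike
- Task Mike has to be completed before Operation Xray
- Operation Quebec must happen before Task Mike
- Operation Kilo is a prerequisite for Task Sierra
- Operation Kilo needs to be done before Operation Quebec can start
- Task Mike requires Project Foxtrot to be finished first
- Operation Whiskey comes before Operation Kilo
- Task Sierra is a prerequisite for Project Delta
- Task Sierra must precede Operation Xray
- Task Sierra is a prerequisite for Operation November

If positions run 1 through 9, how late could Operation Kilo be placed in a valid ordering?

3

Following every chain forward from Operation Kilo, the operations that must come later are Operation Quebec, Operation November, Task Sierra, Project Delta, Task Mike, Operation Xray — 6 of them.
With 6 mandatory successors out of 9 operations total, the latest slot for Operation Kilo is 9−6 = 3, and it's reachable by doing all non-successors before Operation Kilo.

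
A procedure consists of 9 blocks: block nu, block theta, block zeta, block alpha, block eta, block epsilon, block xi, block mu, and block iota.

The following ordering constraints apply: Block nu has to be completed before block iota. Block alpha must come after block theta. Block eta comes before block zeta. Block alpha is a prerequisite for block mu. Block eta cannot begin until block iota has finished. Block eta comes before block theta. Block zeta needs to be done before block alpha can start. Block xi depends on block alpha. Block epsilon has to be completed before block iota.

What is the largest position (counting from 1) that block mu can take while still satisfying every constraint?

Block mu has no required successors, so nothing stops it from going last (position 9).

9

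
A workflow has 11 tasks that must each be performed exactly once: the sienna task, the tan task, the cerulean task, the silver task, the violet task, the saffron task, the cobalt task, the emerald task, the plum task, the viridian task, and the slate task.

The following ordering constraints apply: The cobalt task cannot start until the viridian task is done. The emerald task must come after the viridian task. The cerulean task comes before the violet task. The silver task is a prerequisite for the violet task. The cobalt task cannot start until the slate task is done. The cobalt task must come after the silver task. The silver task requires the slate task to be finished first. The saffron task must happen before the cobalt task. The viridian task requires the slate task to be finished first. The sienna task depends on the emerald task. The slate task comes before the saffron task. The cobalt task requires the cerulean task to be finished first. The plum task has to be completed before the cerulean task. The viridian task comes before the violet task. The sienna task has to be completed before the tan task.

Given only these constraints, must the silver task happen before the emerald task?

No

The silver task and the emerald task are not related by any chain of constraints.
A valid ordering placing the emerald task before the silver task exists, so the answer is no.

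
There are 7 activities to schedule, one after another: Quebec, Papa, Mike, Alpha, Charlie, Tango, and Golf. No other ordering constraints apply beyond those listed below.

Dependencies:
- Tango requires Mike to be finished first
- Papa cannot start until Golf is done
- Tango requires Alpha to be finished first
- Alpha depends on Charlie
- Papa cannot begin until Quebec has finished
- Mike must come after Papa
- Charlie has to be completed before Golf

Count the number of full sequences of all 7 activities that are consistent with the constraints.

14

2 activities have no prerequisites (Quebec, Charlie), so any of them could come first.
Systematically extending each partial ordering one activity at a time and counting, there are 14 complete orderings.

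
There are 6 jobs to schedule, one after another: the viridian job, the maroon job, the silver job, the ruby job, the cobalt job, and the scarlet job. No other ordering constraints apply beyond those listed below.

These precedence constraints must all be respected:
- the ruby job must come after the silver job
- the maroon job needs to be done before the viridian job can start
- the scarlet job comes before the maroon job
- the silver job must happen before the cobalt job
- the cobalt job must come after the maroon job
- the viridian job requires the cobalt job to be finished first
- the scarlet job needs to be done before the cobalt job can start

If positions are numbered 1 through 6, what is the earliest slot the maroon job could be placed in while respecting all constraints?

The only job forced before the maroon job (directly or transitively) is the scarlet job.
So at minimum 1 job comes before the maroon job, putting the maroon job no earlier than position 2. That position is achievable by scheduling exactly that predecessor first.

2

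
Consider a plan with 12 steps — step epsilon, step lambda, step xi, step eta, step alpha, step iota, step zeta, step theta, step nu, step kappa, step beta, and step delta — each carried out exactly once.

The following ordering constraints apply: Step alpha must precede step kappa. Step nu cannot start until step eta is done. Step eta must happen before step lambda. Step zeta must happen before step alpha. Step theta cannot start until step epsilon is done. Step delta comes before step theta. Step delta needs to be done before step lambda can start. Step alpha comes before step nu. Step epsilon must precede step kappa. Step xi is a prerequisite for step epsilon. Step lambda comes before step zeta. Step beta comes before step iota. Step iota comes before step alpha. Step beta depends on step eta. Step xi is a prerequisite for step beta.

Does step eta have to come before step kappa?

Yes

Tracing the constraints gives a chain: step eta → step lambda → step zeta → step alpha → step kappa.
That forces step eta before step kappa in every valid schedule.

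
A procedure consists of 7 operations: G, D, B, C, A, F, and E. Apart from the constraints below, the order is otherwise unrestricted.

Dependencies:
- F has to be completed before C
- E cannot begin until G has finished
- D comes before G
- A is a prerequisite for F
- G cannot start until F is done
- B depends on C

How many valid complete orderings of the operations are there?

2 operations have no prerequisites (D, A), so any of them could come first.
Enumerating by repeatedly choosing an available operation (one whose prerequisites are all placed) gives 22 distinct complete orderings.

22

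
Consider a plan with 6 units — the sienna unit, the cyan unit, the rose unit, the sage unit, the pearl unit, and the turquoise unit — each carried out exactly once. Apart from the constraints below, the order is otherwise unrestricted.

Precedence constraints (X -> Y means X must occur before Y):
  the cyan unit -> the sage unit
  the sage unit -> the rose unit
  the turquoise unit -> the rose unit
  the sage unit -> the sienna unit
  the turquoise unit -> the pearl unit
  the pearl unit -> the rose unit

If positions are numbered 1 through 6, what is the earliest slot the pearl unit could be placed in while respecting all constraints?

Working backwards through the constraints from the pearl unit, its only required predecessor is the turquoise unit.
So at minimum 1 unit comes before the pearl unit, putting the pearl unit no earlier than position 2. That position is achievable by scheduling exactly that predecessor first.

2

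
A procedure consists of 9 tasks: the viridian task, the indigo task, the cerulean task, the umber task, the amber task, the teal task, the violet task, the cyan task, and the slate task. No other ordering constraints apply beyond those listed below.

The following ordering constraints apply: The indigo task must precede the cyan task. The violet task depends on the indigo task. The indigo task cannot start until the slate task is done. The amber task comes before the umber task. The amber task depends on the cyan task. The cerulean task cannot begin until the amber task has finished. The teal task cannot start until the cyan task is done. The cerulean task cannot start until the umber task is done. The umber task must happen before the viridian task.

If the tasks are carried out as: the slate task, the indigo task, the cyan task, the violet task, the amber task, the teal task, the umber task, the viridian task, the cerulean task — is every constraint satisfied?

Yes

Every stated constraint is respected: the amber task sits at position 5, ahead of the cerulean task at position 9, and each of the other listed pairs likewise has the predecessor earlier in the sequence.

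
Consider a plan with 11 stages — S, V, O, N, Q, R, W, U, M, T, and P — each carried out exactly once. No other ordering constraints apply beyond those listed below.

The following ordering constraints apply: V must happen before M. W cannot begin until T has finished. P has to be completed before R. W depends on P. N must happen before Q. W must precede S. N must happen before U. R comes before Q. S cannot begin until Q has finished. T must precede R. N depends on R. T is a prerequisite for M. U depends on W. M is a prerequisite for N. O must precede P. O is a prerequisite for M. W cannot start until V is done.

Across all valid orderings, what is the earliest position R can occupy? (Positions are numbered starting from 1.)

Working backwards through the constraints from R, its full set of required predecessors is O, T, P — 3 of them.
So at minimum 3 stages come before R, putting R no earlier than position 4. That position is achievable by scheduling exactly those predecessors first.

4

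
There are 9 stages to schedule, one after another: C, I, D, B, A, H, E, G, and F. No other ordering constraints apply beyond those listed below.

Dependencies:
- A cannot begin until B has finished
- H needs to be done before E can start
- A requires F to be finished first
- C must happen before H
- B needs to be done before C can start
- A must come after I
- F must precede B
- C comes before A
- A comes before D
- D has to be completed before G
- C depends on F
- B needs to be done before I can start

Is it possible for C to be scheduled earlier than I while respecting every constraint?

Yes

The constraints leave C and I unordered relative to each other; nothing requires I earlier.
So a valid ordering placing C earlier than I exists.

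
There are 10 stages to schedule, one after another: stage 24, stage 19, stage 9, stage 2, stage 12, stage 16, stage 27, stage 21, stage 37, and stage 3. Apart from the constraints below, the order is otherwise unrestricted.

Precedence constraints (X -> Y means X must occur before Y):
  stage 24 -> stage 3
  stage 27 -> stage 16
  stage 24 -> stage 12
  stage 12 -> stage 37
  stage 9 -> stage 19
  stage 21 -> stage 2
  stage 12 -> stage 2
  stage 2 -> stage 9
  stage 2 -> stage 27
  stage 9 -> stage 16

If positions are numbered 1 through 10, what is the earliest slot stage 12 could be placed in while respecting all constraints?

2

The only stage forced before stage 12 (directly or transitively) is stage 24.
With 1 mandatory predecessor, the earliest stage 12 can sit is position 1+1 = 2, and placing just that one first achieves it.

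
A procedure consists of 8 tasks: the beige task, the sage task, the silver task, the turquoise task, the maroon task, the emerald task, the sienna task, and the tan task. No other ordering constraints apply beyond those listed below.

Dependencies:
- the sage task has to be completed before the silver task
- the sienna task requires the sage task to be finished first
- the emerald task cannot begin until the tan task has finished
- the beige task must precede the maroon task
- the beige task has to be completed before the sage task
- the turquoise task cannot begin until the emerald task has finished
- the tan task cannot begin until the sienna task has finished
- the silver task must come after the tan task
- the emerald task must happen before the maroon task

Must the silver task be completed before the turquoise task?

Nothing in the constraints links the silver task and the turquoise task; they are unordered relative to each other.
A valid ordering placing the turquoise task before the silver task exists, so the answer is no.

No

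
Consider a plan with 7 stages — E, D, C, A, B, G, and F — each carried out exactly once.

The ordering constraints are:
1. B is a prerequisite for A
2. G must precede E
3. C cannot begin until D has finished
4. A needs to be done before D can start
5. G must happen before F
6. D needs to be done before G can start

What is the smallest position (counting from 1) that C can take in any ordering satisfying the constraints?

4

Every stage that must precede C has to come before it. Tracing all chains that end at C, those stages are: D, A, B — 3 in total.
With 3 mandatory predecessors, the earliest C can sit is position 3+1 = 4, and placing just those 3 first achieves it.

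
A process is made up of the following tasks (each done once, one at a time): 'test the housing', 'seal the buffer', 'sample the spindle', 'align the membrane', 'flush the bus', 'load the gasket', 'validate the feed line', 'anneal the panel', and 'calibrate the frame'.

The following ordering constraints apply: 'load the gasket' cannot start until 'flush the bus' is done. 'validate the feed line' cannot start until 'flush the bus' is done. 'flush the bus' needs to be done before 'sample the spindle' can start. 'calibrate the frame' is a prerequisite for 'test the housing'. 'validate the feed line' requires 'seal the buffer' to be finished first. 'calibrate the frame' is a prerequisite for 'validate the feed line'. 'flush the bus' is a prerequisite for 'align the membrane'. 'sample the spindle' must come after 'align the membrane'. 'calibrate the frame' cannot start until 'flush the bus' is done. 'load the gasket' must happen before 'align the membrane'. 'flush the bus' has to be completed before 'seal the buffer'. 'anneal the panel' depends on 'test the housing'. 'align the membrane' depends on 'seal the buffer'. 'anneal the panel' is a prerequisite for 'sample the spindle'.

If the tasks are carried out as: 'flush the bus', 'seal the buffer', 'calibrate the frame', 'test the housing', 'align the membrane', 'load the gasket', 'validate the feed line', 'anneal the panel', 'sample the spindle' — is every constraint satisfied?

No

Here 'load the gasket' comes after 'align the membrane'.
Since 'load the gasket' is required before 'align the membrane', the ordering is invalid.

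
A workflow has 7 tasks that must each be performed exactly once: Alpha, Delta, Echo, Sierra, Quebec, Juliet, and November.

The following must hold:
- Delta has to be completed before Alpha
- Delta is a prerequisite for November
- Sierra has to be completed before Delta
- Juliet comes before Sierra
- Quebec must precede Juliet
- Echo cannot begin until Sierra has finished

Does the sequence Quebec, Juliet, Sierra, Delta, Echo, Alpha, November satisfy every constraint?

Yes

Every stated constraint is respected: Delta sits at position 4, ahead of November at position 7, and each of the other listed pairs likewise has the predecessor earlier in the sequence.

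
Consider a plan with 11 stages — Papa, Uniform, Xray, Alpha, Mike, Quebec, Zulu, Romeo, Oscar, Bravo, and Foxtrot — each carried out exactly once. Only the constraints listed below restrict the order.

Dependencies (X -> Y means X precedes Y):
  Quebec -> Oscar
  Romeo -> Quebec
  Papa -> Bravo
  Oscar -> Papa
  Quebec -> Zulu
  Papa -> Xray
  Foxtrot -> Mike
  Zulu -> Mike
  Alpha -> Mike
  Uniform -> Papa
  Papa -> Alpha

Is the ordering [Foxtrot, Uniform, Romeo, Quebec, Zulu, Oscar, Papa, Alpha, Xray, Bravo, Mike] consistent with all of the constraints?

Going through the constraints one by one, each required predecessor appears earlier in the sequence than its dependent — e.g. Foxtrot (position 1) is before Mike (position 11), as required.

Yes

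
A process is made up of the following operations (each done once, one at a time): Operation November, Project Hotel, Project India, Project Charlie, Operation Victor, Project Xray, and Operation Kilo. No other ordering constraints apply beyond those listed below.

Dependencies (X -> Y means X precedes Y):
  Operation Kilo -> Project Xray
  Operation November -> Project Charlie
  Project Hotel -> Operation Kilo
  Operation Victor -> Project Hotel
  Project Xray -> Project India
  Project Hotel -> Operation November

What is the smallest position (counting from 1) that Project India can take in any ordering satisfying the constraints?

5

Every operation that must precede Project India has to come before it. Tracing all chains that end at Project India, those operations are: Project Hotel, Operation Victor, Project Xray, Operation Kilo — 4 in total.
So at minimum 4 operations come before Project India, putting Project India no earlier than position 5. That position is achievable by scheduling exactly those predecessors first.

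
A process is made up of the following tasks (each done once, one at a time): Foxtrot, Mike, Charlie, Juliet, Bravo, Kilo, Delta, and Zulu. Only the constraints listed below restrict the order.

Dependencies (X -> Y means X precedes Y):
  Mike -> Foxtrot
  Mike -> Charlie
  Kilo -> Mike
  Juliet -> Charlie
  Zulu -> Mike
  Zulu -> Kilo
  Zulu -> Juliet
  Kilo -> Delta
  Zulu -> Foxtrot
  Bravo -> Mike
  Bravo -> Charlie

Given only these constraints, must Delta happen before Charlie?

No chain of constraints connects Delta to Charlie in either direction.
A valid ordering placing Charlie before Delta exists, so the answer is no.

No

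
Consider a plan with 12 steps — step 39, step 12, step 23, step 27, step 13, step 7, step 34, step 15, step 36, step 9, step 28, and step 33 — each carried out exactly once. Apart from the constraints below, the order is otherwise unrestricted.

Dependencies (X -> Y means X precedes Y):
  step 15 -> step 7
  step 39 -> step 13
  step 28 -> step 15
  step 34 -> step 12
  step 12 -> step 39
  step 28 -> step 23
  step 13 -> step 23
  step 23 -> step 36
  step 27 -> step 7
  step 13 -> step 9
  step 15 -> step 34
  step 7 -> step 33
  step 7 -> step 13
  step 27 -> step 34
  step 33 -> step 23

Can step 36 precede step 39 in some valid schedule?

No

The constraints give a chain step 39 → step 13 → step 23 → step 36, which forces step 39 before step 36.
So no valid ordering can have step 36 before step 39.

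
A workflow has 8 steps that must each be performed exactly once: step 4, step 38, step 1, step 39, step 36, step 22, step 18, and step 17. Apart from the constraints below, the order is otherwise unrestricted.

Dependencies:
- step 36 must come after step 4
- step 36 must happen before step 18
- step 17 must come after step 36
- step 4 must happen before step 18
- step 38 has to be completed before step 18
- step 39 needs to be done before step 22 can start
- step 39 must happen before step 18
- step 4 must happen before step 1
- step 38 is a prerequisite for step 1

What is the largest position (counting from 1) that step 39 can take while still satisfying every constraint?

Following every chain forward from step 39, the steps that must come later are step 22, step 18 — 2 of them.
With 2 mandatory successors out of 8 steps total, the latest slot for step 39 is 8−2 = 6, and it's reachable by doing all non-successors before step 39.

6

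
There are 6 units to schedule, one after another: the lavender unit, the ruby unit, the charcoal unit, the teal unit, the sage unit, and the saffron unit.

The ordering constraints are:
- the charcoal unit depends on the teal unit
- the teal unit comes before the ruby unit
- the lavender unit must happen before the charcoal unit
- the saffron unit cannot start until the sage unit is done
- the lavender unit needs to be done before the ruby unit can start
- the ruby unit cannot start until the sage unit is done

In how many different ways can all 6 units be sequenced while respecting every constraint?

52

3 units have no prerequisites (the lavender unit, the teal unit, the sage unit), so any of them could come first.
Counting all ways to extend the partial order to a total order gives 52.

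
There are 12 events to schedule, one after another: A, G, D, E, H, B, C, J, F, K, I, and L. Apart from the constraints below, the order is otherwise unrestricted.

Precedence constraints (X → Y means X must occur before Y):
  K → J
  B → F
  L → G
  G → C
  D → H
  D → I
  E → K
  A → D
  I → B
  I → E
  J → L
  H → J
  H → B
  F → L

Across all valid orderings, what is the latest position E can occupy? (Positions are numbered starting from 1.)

7

Following every chain forward from E, the events that must come later are G, C, J, K, L — 5 of them.
So at least 5 events follow E, putting E no later than position 7. That position is achievable by scheduling everything else first.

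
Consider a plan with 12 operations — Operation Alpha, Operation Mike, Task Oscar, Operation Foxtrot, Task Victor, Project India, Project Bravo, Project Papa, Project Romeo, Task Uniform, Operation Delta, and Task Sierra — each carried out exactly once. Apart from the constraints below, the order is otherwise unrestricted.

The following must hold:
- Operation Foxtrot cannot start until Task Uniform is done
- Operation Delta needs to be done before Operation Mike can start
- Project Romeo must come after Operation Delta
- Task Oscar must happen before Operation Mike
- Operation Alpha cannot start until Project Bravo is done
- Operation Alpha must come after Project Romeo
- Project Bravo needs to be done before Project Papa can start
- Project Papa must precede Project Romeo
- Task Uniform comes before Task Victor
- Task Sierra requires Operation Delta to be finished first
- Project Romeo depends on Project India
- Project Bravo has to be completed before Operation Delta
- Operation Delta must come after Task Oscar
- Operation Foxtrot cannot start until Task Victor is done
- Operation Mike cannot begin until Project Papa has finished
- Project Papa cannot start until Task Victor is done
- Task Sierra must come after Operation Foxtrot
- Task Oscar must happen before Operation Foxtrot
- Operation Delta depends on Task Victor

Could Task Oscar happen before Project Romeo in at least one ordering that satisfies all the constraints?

Yes

Every valid ordering already has Task Oscar before Project Romeo (the constraints require it), so in particular at least one does.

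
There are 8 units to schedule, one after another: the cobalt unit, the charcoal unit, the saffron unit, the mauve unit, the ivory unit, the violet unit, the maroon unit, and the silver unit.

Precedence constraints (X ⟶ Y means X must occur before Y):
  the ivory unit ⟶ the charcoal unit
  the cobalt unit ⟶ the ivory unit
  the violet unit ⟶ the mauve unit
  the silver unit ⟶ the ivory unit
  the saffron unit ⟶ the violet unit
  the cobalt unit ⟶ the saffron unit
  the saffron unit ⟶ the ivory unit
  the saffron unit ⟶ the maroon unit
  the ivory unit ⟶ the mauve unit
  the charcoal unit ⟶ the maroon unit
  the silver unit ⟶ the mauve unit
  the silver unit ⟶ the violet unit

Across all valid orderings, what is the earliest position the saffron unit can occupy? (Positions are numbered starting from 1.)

2

Working backwards through the constraints from the saffron unit, its only required predecessor is the cobalt unit.
With 1 mandatory predecessor, the earliest the saffron unit can sit is position 1+1 = 2, and placing just that one first achieves it.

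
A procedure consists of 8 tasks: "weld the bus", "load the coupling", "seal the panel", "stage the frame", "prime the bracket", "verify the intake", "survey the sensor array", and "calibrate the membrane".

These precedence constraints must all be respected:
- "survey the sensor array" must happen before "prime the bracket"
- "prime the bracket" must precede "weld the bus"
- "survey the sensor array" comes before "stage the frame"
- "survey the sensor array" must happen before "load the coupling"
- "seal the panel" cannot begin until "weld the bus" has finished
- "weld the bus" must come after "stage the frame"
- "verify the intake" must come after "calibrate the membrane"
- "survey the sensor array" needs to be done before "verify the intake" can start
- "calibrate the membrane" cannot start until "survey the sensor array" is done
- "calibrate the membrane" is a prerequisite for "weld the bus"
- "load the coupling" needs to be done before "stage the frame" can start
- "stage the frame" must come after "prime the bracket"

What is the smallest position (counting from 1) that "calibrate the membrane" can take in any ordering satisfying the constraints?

2

The only task forced before "calibrate the membrane" (directly or transitively) is "survey the sensor array".
So at minimum 1 task comes before "calibrate the membrane", putting "calibrate the membrane" no earlier than position 2. That position is achievable by scheduling exactly that predecessor first.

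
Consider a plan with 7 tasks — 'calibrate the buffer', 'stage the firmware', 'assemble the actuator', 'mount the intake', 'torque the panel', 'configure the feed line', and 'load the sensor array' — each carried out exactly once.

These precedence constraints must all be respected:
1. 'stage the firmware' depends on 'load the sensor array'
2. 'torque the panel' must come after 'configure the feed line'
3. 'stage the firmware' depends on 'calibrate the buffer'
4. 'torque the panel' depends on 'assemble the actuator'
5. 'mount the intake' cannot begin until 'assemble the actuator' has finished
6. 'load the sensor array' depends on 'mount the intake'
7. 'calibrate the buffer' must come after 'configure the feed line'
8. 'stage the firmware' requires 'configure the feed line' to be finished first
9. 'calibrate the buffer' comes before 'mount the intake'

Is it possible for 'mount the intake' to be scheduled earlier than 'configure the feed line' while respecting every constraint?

No

The constraints give a chain 'configure the feed line' → 'calibrate the buffer' → 'mount the intake', which forces 'configure the feed line' before 'mount the intake'.
So no valid ordering can have 'mount the intake' before 'configure the feed line'.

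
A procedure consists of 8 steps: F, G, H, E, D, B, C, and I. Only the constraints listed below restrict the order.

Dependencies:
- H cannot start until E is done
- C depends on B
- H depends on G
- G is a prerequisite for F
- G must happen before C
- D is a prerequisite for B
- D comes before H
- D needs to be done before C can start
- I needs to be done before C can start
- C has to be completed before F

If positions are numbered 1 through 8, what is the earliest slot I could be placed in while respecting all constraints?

1

No constraint forces any other step before I, so it can be placed first.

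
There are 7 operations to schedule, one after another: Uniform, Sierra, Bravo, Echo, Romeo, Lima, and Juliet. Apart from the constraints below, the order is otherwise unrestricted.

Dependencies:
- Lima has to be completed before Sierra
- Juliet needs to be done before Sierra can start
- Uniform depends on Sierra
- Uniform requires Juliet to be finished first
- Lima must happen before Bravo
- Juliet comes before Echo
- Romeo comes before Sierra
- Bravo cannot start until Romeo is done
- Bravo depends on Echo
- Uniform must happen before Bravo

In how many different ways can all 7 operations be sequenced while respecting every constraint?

3 operations have no prerequisites (Romeo, Lima, Juliet), so any of them could come first.
Systematically extending each partial ordering one operation at a time and counting, there are 24 complete orderings.

24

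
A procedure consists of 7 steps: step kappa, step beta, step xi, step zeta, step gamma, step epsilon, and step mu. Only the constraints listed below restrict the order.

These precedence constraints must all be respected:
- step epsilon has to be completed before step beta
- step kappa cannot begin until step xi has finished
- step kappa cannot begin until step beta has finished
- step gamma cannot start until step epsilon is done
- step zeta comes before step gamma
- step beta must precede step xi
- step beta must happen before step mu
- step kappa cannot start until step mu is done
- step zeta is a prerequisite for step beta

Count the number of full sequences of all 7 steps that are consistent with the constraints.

The steps with no prerequisites are step zeta, step epsilon; any of them can be placed first.
Systematically extending each partial ordering one step at a time and counting, there are 20 complete orderings.

20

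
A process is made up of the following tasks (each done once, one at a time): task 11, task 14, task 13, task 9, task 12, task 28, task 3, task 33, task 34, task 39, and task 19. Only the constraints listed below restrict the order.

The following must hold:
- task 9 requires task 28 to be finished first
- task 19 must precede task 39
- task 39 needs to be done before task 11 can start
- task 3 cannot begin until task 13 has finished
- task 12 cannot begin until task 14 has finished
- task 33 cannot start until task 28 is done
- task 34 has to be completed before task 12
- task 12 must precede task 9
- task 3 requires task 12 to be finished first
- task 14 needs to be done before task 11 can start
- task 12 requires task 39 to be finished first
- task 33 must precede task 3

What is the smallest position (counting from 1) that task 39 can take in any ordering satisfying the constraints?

2

The only task forced before task 39 (directly or transitively) is task 19.
So at minimum 1 task comes before task 39, putting task 39 no earlier than position 2. That position is achievable by scheduling exactly that predecessor first.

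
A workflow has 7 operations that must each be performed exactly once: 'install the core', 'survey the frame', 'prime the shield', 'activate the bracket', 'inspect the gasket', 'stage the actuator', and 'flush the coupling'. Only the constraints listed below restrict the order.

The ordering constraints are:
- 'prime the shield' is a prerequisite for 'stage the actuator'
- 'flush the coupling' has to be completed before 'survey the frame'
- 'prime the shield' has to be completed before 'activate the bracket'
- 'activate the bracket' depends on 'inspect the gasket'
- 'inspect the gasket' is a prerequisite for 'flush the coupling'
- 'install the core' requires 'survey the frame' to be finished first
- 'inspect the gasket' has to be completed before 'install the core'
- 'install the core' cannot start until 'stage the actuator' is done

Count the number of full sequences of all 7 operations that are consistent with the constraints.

45

The operations with no prerequisites are 'prime the shield', 'inspect the gasket'; any of them can be placed first.
Systematically extending each partial ordering one operation at a time and counting, there are 45 complete orderings.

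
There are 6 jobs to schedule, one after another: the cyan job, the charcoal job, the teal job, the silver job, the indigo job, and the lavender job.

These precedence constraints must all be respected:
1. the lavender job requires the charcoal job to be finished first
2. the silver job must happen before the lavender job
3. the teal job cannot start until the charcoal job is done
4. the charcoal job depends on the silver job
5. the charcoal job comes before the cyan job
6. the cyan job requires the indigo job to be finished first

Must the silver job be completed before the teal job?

There is a constraint chain the silver job → the charcoal job → the teal job.
That forces the silver job before the teal job in every valid schedule.

Yes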